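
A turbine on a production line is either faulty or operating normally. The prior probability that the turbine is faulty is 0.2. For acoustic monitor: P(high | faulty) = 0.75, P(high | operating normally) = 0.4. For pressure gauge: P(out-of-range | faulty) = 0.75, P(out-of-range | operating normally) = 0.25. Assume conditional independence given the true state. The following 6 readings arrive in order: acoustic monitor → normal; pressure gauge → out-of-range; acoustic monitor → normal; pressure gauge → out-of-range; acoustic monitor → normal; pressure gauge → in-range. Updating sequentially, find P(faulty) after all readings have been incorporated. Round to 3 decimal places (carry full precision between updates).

0.051

Each posterior becomes the prior for the next update.
After acoustic monitor='normal': P(faulty) = 0.25·0.2000 / (0.25·0.2000 + 0.6·0.8000) ≈ 0.0943
After pressure gauge='out-of-range': P(faulty) = 0.75·0.0943 / (0.75·0.0943 + 0.25·0.9057) ≈ 0.2381
After acoustic monitor='normal': P(faulty) = 0.25·0.2381 / (0.25·0.2381 + 0.6·0.7619) ≈ 0.1152
After pressure gauge='out-of-range': P(faulty) = 0.75·0.1152 / (0.75·0.1152 + 0.25·0.8848) ≈ 0.2809
After acoustic monitor='normal': P(faulty) = 0.25·0.2809 / (0.25·0.2809 + 0.6·0.7191) ≈ 0.1400
After pressure gauge='in-range': P(faulty) = 0.25·0.1400 / (0.25·0.1400 + 0.75·0.8600) ≈ 0.0515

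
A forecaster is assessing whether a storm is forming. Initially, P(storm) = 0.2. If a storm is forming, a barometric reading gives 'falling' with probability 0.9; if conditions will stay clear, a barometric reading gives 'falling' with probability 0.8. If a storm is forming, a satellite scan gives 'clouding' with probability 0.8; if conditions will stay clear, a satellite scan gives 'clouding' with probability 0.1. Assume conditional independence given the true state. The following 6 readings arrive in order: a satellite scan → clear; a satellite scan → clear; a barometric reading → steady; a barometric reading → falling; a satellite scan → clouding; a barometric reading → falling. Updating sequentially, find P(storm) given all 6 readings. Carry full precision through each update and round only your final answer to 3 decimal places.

0.059

After a satellite scan='clear': P(storm) = 0.2·0.2000 / (0.2·0.2000 + 0.9·0.8000) ≈ 0.0526
After a satellite scan='clear': P(storm) = 0.2·0.0526 / (0.2·0.0526 + 0.9·0.9474) ≈ 0.0122
After a barometric reading='steady': P(storm) = 0.1·0.0122 / (0.1·0.0122 + 0.2·0.9878) ≈ 0.0061
After a barometric reading='falling': P(storm) = 0.9·0.0061 / (0.9·0.0061 + 0.8·0.9939) ≈ 0.0069
After a satellite scan='clouding': P(storm) = 0.8·0.0069 / (0.8·0.0069 + 0.1·0.9931) ≈ 0.0526
After a barometric reading='falling': P(storm) = 0.9·0.0526 / (0.9·0.0526 + 0.8·0.9474) ≈ 0.0588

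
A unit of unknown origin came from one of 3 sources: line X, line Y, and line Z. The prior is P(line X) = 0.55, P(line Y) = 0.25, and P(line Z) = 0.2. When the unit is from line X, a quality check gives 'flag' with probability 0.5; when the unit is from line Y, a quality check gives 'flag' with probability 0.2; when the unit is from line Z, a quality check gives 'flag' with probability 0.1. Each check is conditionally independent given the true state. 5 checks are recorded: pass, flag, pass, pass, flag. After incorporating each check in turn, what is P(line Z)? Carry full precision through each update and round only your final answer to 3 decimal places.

0.061

After 'pass': normaliser = 0.5·0.5500 + 0.8·0.2500 + 0.9·0.2000; P(line X) ≈ 0.4198, P(line Y) ≈ 0.3053, P(line Z) ≈ 0.2748
After 'flag': normaliser = 0.5·0.4198 + 0.2·0.3053 + 0.1·0.2748; P(line X) ≈ 0.7033, P(line Y) ≈ 0.2046, P(line Z) ≈ 0.0921
After 'pass': normaliser = 0.5·0.7033 + 0.8·0.2046 + 0.9·0.0921; P(line X) ≈ 0.5879, P(line Y) ≈ 0.2736, P(line Z) ≈ 0.1385
After 'pass': normaliser = 0.5·0.5879 + 0.8·0.2736 + 0.9·0.1385; P(line X) ≈ 0.4611, P(line Y) ≈ 0.3434, P(line Z) ≈ 0.1956
After 'flag': normaliser = 0.5·0.4611 + 0.2·0.3434 + 0.1·0.1956; P(line X) ≈ 0.7232, P(line Y) ≈ 0.2154, P(line Z) ≈ 0.0613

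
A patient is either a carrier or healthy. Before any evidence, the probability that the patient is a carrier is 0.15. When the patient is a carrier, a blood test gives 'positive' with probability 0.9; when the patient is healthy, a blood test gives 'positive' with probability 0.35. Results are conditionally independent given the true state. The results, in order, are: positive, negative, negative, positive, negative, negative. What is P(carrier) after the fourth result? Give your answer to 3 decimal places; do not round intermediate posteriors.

0.027

After 'positive': P(carrier) = 0.9·0.1500 / (0.9·0.1500 + 0.35·0.8500) ≈ 0.3121
After 'negative': P(carrier) = 0.1·0.3121 / (0.1·0.3121 + 0.65·0.6879) ≈ 0.0653
After 'negative': P(carrier) = 0.1·0.0653 / (0.1·0.0653 + 0.65·0.9347) ≈ 0.0106
After 'positive': P(carrier) = 0.9·0.0106 / (0.9·0.0106 + 0.35·0.9894) ≈ 0.0269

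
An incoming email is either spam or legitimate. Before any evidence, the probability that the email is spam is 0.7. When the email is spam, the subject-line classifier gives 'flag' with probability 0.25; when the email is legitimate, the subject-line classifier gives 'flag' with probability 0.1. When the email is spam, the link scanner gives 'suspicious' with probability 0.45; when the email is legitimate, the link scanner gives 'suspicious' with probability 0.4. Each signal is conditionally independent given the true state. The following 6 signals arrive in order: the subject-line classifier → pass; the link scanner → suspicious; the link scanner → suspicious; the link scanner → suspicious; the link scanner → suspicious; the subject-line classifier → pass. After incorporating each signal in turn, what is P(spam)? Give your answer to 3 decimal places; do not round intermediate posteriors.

0.722

After the subject-line classifier='pass': P(spam) = 0.75·0.7000 / (0.75·0.7000 + 0.9·0.3000) ≈ 0.6604
After the link scanner='suspicious': P(spam) = 0.45·0.6604 / (0.45·0.6604 + 0.4·0.3396) ≈ 0.6863
After the link scanner='suspicious': P(spam) = 0.45·0.6863 / (0.45·0.6863 + 0.4·0.3137) ≈ 0.7111
After the link scanner='suspicious': P(spam) = 0.45·0.7111 / (0.45·0.7111 + 0.4·0.2889) ≈ 0.7346
After the link scanner='suspicious': P(spam) = 0.45·0.7346 / (0.45·0.7346 + 0.4·0.2654) ≈ 0.7570
After the subject-line classifier='pass': P(spam) = 0.75·0.7570 / (0.75·0.7570 + 0.9·0.2430) ≈ 0.7219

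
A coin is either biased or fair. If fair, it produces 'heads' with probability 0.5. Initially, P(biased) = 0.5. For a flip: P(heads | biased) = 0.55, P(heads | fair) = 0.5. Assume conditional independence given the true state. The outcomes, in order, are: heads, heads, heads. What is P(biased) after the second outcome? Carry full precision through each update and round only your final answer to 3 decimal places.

0.548

After 'heads': P(biased) = 0.55·0.5000 / (0.55·0.5000 + 0.5·0.5000) ≈ 0.5238
After 'heads': P(biased) = 0.55·0.5238 / (0.55·0.5238 + 0.5·0.4762) ≈ 0.5475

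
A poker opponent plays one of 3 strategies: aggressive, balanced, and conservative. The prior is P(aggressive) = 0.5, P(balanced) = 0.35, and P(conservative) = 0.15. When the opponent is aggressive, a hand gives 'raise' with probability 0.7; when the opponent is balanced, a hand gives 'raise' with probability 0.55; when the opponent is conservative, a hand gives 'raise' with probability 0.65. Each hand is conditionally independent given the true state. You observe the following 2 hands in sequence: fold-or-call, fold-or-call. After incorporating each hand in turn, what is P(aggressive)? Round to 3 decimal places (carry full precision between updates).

After 'fold-or-call': normaliser = 0.3·0.5000 + 0.45·0.3500 + 0.35·0.1500; P(aggressive) ≈ 0.4167, P(balanced) ≈ 0.4375, P(conservative) ≈ 0.1458
After 'fold-or-call': normaliser = 0.3·0.4167 + 0.45·0.4375 + 0.35·0.1458; P(aggressive) ≈ 0.3352, P(balanced) ≈ 0.5279, P(conservative) ≈ 0.1369

0.335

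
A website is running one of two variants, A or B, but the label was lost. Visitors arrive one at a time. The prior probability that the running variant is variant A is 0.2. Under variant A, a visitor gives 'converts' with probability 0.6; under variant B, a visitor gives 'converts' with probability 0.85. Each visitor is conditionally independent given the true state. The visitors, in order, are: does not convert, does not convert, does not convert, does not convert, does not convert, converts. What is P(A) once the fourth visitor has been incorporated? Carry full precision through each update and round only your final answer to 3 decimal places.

After 'does not convert': P(A) = 0.4·0.2000 / (0.4·0.2000 + 0.15·0.8000) ≈ 0.4000
After 'does not convert': P(A) = 0.4·0.4000 / (0.4·0.4000 + 0.15·0.6000) ≈ 0.6400
After 'does not convert': P(A) = 0.4·0.6400 / (0.4·0.6400 + 0.15·0.3600) ≈ 0.8258
After 'does not convert': P(A) = 0.4·0.8258 / (0.4·0.8258 + 0.15·0.1742) ≈ 0.9267

0.927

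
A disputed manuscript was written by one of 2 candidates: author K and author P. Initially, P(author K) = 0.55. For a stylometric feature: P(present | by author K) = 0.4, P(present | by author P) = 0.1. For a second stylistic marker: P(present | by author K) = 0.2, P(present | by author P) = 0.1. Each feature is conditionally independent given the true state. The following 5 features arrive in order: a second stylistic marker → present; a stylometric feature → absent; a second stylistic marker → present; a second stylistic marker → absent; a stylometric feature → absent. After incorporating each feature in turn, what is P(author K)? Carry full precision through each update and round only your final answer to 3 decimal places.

0.659

Apply Bayes' rule sequentially, carrying P(author K) forward.
After a second stylistic marker='present': P(author K) = 0.2·0.5500 / (0.2·0.5500 + 0.1·0.4500) ≈ 0.7097
After a stylometric feature='absent': P(author K) = 0.6·0.7097 / (0.6·0.7097 + 0.9·0.2903) ≈ 0.6197
After a second stylistic marker='present': P(author K) = 0.2·0.6197 / (0.2·0.6197 + 0.1·0.3803) ≈ 0.7652
After a second stylistic marker='absent': P(author K) = 0.8·0.7652 / (0.8·0.7652 + 0.9·0.2348) ≈ 0.7434
After a stylometric feature='absent': P(author K) = 0.6·0.7434 / (0.6·0.7434 + 0.9·0.2566) ≈ 0.6589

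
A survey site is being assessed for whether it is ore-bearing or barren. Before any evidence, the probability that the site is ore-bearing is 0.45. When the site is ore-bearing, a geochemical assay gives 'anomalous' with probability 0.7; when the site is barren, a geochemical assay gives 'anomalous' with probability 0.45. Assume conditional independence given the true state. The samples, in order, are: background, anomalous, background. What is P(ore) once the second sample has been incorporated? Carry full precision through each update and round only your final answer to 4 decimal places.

Apply Bayes' rule sequentially, carrying P(ore) forward.
After 'background': P(ore) = 0.3·0.4500 / (0.3·0.4500 + 0.55·0.5500) ≈ 0.3086
After 'anomalous': P(ore) = 0.7·0.3086 / (0.7·0.3086 + 0.45·0.6914) ≈ 0.4098

0.4098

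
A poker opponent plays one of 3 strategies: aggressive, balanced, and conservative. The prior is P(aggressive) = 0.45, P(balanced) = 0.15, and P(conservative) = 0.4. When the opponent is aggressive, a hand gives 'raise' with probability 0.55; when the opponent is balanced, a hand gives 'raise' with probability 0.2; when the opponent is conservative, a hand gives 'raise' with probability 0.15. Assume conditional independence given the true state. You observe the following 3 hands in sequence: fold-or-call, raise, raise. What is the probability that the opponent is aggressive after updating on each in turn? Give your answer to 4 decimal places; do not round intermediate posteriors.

0.8311

After 'fold-or-call': normaliser = 0.45·0.4500 + 0.8·0.1500 + 0.85·0.4000; P(aggressive) ≈ 0.3057, P(balanced) ≈ 0.1811, P(conservative) ≈ 0.5132
After 'raise': normaliser = 0.55·0.3057 + 0.2·0.1811 + 0.15·0.5132; P(aggressive) ≈ 0.5976, P(balanced) ≈ 0.1288, P(conservative) ≈ 0.2736
After 'raise': normaliser = 0.55·0.5976 + 0.2·0.1288 + 0.15·0.2736; P(aggressive) ≈ 0.8311, P(balanced) ≈ 0.0651, P(conservative) ≈ 0.1038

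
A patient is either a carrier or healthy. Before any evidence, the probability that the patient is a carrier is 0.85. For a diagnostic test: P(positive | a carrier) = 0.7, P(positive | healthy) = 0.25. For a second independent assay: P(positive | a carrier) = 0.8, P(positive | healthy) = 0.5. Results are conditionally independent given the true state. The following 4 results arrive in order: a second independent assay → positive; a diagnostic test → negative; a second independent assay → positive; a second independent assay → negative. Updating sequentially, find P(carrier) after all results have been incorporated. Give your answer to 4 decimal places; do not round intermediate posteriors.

After a second independent assay='positive': P(carrier) = 0.8·0.8500 / (0.8·0.8500 + 0.5·0.1500) ≈ 0.9007
After a diagnostic test='negative': P(carrier) = 0.3·0.9007 / (0.3·0.9007 + 0.75·0.0993) ≈ 0.7839
After a second independent assay='positive': P(carrier) = 0.8·0.7839 / (0.8·0.7839 + 0.5·0.2161) ≈ 0.8530
After a second independent assay='negative': P(carrier) = 0.2·0.8530 / (0.2·0.8530 + 0.5·0.1470) ≈ 0.6989

0.6989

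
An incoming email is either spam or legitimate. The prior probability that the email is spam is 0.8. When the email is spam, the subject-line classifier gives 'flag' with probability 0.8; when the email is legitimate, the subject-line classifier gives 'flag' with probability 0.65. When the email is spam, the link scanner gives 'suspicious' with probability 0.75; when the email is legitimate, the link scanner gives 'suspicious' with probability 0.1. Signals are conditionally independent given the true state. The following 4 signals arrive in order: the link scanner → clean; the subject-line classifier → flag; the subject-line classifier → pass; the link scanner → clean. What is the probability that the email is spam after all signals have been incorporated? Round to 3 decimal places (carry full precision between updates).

Apply Bayes' rule sequentially, carrying P(spam) forward.
After the link scanner='clean': P(spam) = 0.25·0.8000 / (0.25·0.8000 + 0.9·0.2000) ≈ 0.5263
After the subject-line classifier='flag': P(spam) = 0.8·0.5263 / (0.8·0.5263 + 0.65·0.4737) ≈ 0.5776
After the subject-line classifier='pass': P(spam) = 0.2·0.5776 / (0.2·0.5776 + 0.35·0.4224) ≈ 0.4387
After the link scanner='clean': P(spam) = 0.25·0.4387 / (0.25·0.4387 + 0.9·0.5613) ≈ 0.1784

0.178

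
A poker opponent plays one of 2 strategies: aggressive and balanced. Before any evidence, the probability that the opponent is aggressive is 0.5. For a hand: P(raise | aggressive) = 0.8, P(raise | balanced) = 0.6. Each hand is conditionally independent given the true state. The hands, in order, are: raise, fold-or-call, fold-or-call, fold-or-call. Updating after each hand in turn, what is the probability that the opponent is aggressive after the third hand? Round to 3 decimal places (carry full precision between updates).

0.250

Each posterior becomes the prior for the next update.
After 'raise': P(aggressive) = 0.8·0.5000 / (0.8·0.5000 + 0.6·0.5000) ≈ 0.5714
After 'fold-or-call': P(aggressive) = 0.2·0.5714 / (0.2·0.5714 + 0.4·0.4286) ≈ 0.4000
After 'fold-or-call': P(aggressive) = 0.2·0.4000 / (0.2·0.4000 + 0.4·0.6000) ≈ 0.2500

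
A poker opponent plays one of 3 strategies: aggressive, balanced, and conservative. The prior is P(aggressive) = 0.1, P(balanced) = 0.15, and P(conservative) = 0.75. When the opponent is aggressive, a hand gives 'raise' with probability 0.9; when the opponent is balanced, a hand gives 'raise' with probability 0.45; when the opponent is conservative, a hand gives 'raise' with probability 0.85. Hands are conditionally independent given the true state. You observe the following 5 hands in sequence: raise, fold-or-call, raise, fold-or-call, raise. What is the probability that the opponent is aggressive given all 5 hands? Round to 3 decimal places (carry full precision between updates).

0.048

Each posterior becomes the prior for the next update.
After 'raise': normaliser = 0.9·0.1000 + 0.45·0.1500 + 0.85·0.7500; P(aggressive) ≈ 0.1132, P(balanced) ≈ 0.0849, P(conservative) ≈ 0.8019
After 'fold-or-call': normaliser = 0.1·0.1132 + 0.55·0.0849 + 0.15·0.8019; P(aggressive) ≈ 0.0635, P(balanced) ≈ 0.2619, P(conservative) ≈ 0.6746
After 'raise': normaliser = 0.9·0.0635 + 0.45·0.2619 + 0.85·0.6746; P(aggressive) ≈ 0.0764, P(balanced) ≈ 0.1575, P(conservative) ≈ 0.7662
After 'fold-or-call': normaliser = 0.1·0.0764 + 0.55·0.1575 + 0.15·0.7662; P(aggressive) ≈ 0.0365, P(balanced) ≈ 0.4141, P(conservative) ≈ 0.5494
After 'raise': normaliser = 0.9·0.0365 + 0.45·0.4141 + 0.85·0.5494; P(aggressive) ≈ 0.0479, P(balanced) ≈ 0.2715, P(conservative) ≈ 0.6806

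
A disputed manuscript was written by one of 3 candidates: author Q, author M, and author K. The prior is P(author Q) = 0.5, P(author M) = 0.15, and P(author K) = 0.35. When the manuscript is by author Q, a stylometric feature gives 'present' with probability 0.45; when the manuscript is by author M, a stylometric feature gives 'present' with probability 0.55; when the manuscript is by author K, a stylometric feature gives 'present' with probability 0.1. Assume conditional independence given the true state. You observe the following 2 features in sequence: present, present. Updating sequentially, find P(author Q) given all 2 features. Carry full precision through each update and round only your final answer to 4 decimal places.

0.6744

Apply Bayes' rule sequentially, carrying P(author Q) forward.
After 'present': normaliser = 0.45·0.5000 + 0.55·0.1500 + 0.1·0.3500; P(author Q) ≈ 0.6569, P(author M) ≈ 0.2409, P(author K) ≈ 0.1022
After 'present': normaliser = 0.45·0.6569 + 0.55·0.2409 + 0.1·0.1022; P(author Q) ≈ 0.6744, P(author M) ≈ 0.3022, P(author K) ≈ 0.0233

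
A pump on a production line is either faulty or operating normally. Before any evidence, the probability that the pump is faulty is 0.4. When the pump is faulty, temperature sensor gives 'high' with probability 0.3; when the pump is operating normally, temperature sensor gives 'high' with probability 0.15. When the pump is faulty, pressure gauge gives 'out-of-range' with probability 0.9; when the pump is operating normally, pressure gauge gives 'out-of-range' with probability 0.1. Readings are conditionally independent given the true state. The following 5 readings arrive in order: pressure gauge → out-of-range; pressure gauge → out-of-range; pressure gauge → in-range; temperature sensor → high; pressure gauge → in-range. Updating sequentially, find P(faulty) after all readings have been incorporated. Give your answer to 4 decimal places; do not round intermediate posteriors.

After pressure gauge='out-of-range': P(faulty) = 0.9·0.4000 / (0.9·0.4000 + 0.1·0.6000) ≈ 0.8571
After pressure gauge='out-of-range': P(faulty) = 0.9·0.8571 / (0.9·0.8571 + 0.1·0.1429) ≈ 0.9818
After pressure gauge='in-range': P(faulty) = 0.1·0.9818 / (0.1·0.9818 + 0.9·0.0182) ≈ 0.8571
After temperature sensor='high': P(faulty) = 0.3·0.8571 / (0.3·0.8571 + 0.15·0.1429) ≈ 0.9231
After pressure gauge='in-range': P(faulty) = 0.1·0.9231 / (0.1·0.9231 + 0.9·0.0769) ≈ 0.5714

0.5714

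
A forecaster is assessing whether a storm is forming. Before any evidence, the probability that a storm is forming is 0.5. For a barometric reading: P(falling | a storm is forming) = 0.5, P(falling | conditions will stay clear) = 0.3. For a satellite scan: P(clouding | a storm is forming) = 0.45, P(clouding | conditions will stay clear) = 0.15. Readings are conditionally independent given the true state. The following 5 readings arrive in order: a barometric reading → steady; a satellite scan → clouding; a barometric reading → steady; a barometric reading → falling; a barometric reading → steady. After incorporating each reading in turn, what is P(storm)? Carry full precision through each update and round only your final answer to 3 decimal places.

After a barometric reading='steady': P(storm) = 0.5·0.5000 / (0.5·0.5000 + 0.7·0.5000) ≈ 0.4167
After a satellite scan='clouding': P(storm) = 0.45·0.4167 / (0.45·0.4167 + 0.15·0.5833) ≈ 0.6818
After a barometric reading='steady': P(storm) = 0.5·0.6818 / (0.5·0.6818 + 0.7·0.3182) ≈ 0.6048
After a barometric reading='falling': P(storm) = 0.5·0.6048 / (0.5·0.6048 + 0.3·0.3952) ≈ 0.7184
After a barometric reading='steady': P(storm) = 0.5·0.7184 / (0.5·0.7184 + 0.7·0.2816) ≈ 0.6457

0.646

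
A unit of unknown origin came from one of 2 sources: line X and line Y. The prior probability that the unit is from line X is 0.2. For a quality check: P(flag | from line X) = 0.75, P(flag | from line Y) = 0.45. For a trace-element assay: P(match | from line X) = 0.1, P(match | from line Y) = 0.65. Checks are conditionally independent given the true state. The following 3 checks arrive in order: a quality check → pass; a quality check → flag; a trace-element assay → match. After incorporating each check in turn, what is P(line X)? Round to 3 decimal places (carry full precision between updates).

0.028

After a quality check='pass': P(line X) = 0.25·0.2000 / (0.25·0.2000 + 0.55·0.8000) ≈ 0.1020
After a quality check='flag': P(line X) = 0.75·0.1020 / (0.75·0.1020 + 0.45·0.8980) ≈ 0.1592
After a trace-element assay='match': P(line X) = 0.1·0.1592 / (0.1·0.1592 + 0.65·0.8408) ≈ 0.0283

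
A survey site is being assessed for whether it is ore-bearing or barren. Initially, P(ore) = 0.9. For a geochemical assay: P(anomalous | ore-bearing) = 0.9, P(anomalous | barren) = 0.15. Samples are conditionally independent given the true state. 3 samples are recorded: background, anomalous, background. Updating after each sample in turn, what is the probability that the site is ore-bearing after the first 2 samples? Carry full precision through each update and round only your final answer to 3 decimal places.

0.864

Each posterior becomes the prior for the next update.
After 'background': P(ore) = 0.1·0.9000 / (0.1·0.9000 + 0.85·0.1000) ≈ 0.5143
After 'anomalous': P(ore) = 0.9·0.5143 / (0.9·0.5143 + 0.15·0.4857) ≈ 0.8640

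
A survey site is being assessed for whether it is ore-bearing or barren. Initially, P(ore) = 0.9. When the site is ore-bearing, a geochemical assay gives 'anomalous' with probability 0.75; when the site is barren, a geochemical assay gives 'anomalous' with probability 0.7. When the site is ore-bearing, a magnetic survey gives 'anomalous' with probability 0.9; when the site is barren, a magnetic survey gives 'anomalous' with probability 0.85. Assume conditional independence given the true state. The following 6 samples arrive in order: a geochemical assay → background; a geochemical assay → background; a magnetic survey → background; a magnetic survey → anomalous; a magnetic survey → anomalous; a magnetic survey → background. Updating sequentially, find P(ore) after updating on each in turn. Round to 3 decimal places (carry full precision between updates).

0.757

After a geochemical assay='background': P(ore) = 0.25·0.9000 / (0.25·0.9000 + 0.3·0.1000) ≈ 0.8824
After a geochemical assay='background': P(ore) = 0.25·0.8824 / (0.25·0.8824 + 0.3·0.1176) ≈ 0.8621
After a magnetic survey='background': P(ore) = 0.1·0.8621 / (0.1·0.8621 + 0.15·0.1379) ≈ 0.8065
After a magnetic survey='anomalous': P(ore) = 0.9·0.8065 / (0.9·0.8065 + 0.85·0.1935) ≈ 0.8152
After a magnetic survey='anomalous': P(ore) = 0.9·0.8152 / (0.9·0.8152 + 0.85·0.1848) ≈ 0.8237
After a magnetic survey='background': P(ore) = 0.1·0.8237 / (0.1·0.8237 + 0.15·0.1763) ≈ 0.7569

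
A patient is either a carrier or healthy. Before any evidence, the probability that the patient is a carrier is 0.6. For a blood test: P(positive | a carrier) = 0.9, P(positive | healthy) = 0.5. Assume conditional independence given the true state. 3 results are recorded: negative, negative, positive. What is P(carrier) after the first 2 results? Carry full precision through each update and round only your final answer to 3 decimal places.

0.057

After 'negative': P(carrier) = 0.1·0.6000 / (0.1·0.6000 + 0.5·0.4000) ≈ 0.2308
After 'negative': P(carrier) = 0.1·0.2308 / (0.1·0.2308 + 0.5·0.7692) ≈ 0.0566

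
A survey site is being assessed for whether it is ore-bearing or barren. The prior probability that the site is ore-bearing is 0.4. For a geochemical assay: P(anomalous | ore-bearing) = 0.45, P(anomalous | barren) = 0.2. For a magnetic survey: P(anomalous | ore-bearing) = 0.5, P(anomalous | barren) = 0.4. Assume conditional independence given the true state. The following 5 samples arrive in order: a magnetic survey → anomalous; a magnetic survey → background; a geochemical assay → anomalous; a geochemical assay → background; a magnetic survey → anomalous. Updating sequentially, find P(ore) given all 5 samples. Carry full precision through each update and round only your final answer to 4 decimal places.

0.5732

Each posterior becomes the prior for the next update.
After a magnetic survey='anomalous': P(ore) = 0.5·0.4000 / (0.5·0.4000 + 0.4·0.6000) ≈ 0.4545
After a magnetic survey='background': P(ore) = 0.5·0.4545 / (0.5·0.4545 + 0.6·0.5455) ≈ 0.4098
After a geochemical assay='anomalous': P(ore) = 0.45·0.4098 / (0.45·0.4098 + 0.2·0.5902) ≈ 0.6098
After a geochemical assay='background': P(ore) = 0.55·0.6098 / (0.55·0.6098 + 0.8·0.3902) ≈ 0.5179
After a magnetic survey='anomalous': P(ore) = 0.5·0.5179 / (0.5·0.5179 + 0.4·0.4821) ≈ 0.5732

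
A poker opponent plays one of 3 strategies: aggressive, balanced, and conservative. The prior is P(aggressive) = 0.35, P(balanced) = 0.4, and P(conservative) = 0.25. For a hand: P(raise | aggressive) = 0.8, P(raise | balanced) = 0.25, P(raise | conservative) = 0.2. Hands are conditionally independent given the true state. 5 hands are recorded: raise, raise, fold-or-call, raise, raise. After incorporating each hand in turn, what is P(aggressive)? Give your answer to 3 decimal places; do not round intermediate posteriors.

0.951

Each posterior becomes the prior for the next update.
After 'raise': normaliser = 0.8·0.3500 + 0.25·0.4000 + 0.2·0.2500; P(aggressive) ≈ 0.6512, P(balanced) ≈ 0.2326, P(conservative) ≈ 0.1163
After 'raise': normaliser = 0.8·0.6512 + 0.25·0.2326 + 0.2·0.1163; P(aggressive) ≈ 0.8649, P(balanced) ≈ 0.0965, P(conservative) ≈ 0.0386
After 'fold-or-call': normaliser = 0.2·0.8649 + 0.75·0.0965 + 0.8·0.0386; P(aggressive) ≈ 0.6261, P(balanced) ≈ 0.2621, P(conservative) ≈ 0.1118
After 'raise': normaliser = 0.8·0.6261 + 0.25·0.2621 + 0.2·0.1118; P(aggressive) ≈ 0.8508, P(balanced) ≈ 0.1113, P(conservative) ≈ 0.0380
After 'raise': normaliser = 0.8·0.8508 + 0.25·0.1113 + 0.2·0.0380; P(aggressive) ≈ 0.9505, P(balanced) ≈ 0.0389, P(conservative) ≈ 0.0106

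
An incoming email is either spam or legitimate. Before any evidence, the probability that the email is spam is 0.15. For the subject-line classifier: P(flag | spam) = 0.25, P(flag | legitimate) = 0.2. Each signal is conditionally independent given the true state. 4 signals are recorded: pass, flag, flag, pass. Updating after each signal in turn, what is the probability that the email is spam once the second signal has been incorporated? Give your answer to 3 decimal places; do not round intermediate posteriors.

0.171

After 'pass': P(spam) = 0.75·0.1500 / (0.75·0.1500 + 0.8·0.8500) ≈ 0.1420
After 'flag': P(spam) = 0.25·0.1420 / (0.25·0.1420 + 0.2·0.8580) ≈ 0.1714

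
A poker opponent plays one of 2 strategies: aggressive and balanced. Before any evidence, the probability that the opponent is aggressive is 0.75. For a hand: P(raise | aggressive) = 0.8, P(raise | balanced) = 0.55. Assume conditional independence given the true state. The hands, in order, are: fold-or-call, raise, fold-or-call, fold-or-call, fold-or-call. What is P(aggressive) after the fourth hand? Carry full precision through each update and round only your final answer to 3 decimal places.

0.277

Each posterior becomes the prior for the next update.
After 'fold-or-call': P(aggressive) = 0.2·0.7500 / (0.2·0.7500 + 0.45·0.2500) ≈ 0.5714
After 'raise': P(aggressive) = 0.8·0.5714 / (0.8·0.5714 + 0.55·0.4286) ≈ 0.6598
After 'fold-or-call': P(aggressive) = 0.2·0.6598 / (0.2·0.6598 + 0.45·0.3402) ≈ 0.4629
After 'fold-or-call': P(aggressive) = 0.2·0.4629 / (0.2·0.4629 + 0.45·0.5371) ≈ 0.2770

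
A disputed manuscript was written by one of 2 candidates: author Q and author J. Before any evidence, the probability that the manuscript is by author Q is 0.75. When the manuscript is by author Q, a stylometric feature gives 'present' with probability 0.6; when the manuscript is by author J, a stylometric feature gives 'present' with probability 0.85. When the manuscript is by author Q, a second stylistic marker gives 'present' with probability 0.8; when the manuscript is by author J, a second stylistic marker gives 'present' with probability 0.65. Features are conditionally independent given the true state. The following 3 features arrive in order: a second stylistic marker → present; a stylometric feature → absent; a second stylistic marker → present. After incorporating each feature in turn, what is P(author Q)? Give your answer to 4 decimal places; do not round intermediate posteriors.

0.9238

Each posterior becomes the prior for the next update.
After a second stylistic marker='present': P(author Q) = 0.8·0.7500 / (0.8·0.7500 + 0.65·0.2500) ≈ 0.7869
After a stylometric feature='absent': P(author Q) = 0.4·0.7869 / (0.4·0.7869 + 0.15·0.2131) ≈ 0.9078
After a second stylistic marker='present': P(author Q) = 0.8·0.9078 / (0.8·0.9078 + 0.65·0.0922) ≈ 0.9238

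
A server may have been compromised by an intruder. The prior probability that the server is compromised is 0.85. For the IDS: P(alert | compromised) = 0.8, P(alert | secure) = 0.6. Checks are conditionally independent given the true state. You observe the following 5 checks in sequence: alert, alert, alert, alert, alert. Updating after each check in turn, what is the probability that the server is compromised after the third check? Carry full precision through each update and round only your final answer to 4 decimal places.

0.9307

After 'alert': P(compromised) = 0.8·0.8500 / (0.8·0.8500 + 0.6·0.1500) ≈ 0.8831
After 'alert': P(compromised) = 0.8·0.8831 / (0.8·0.8831 + 0.6·0.1169) ≈ 0.9097
After 'alert': P(compromised) = 0.8·0.9097 / (0.8·0.9097 + 0.6·0.0903) ≈ 0.9307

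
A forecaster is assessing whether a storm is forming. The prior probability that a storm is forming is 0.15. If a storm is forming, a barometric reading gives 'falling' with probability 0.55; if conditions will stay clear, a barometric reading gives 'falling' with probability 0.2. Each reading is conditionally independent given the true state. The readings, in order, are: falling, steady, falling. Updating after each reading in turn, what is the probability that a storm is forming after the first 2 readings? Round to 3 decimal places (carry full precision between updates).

0.214

After 'falling': P(storm) = 0.55·0.1500 / (0.55·0.1500 + 0.2·0.8500) ≈ 0.3267
After 'steady': P(storm) = 0.45·0.3267 / (0.45·0.3267 + 0.8·0.6733) ≈ 0.2144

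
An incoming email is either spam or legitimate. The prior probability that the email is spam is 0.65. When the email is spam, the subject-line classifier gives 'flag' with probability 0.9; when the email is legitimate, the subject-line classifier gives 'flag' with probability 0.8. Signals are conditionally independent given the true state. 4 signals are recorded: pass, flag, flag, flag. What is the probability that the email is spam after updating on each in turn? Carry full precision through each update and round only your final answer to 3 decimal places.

0.569

After 'pass': P(spam) = 0.1·0.6500 / (0.1·0.6500 + 0.2·0.3500) ≈ 0.4815
After 'flag': P(spam) = 0.9·0.4815 / (0.9·0.4815 + 0.8·0.5185) ≈ 0.5109
After 'flag': P(spam) = 0.9·0.5109 / (0.9·0.5109 + 0.8·0.4891) ≈ 0.5403
After 'flag': P(spam) = 0.9·0.5403 / (0.9·0.5403 + 0.8·0.4597) ≈ 0.5694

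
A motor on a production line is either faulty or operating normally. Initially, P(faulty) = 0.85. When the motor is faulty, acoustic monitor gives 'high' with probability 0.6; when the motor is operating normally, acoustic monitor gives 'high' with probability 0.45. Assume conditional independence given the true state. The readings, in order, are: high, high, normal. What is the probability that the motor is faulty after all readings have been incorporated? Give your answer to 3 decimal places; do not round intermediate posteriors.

Apply Bayes' rule sequentially, carrying P(faulty) forward.
After 'high': P(faulty) = 0.6·0.8500 / (0.6·0.8500 + 0.45·0.1500) ≈ 0.8831
After 'high': P(faulty) = 0.6·0.8831 / (0.6·0.8831 + 0.45·0.1169) ≈ 0.9097
After 'normal': P(faulty) = 0.4·0.9097 / (0.4·0.9097 + 0.55·0.0903) ≈ 0.8799

0.880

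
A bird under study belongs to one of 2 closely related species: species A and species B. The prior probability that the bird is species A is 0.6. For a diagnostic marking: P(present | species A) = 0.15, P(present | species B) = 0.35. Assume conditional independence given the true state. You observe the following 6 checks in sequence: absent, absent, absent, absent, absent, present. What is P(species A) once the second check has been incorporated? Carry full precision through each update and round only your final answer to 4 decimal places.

After 'absent': P(species A) = 0.85·0.6000 / (0.85·0.6000 + 0.65·0.4000) ≈ 0.6623
After 'absent': P(species A) = 0.85·0.6623 / (0.85·0.6623 + 0.65·0.3377) ≈ 0.7195

0.7195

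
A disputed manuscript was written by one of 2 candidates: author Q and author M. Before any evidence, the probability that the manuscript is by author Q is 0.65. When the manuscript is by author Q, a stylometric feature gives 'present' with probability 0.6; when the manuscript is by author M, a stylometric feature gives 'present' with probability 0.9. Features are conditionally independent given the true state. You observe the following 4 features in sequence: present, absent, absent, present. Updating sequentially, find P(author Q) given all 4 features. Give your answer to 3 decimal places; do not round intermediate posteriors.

0.930

After 'present': P(author Q) = 0.6·0.6500 / (0.6·0.6500 + 0.9·0.3500) ≈ 0.5532
After 'absent': P(author Q) = 0.4·0.5532 / (0.4·0.5532 + 0.1·0.4468) ≈ 0.8320
After 'absent': P(author Q) = 0.4·0.8320 / (0.4·0.8320 + 0.1·0.1680) ≈ 0.9519
After 'present': P(author Q) = 0.6·0.9519 / (0.6·0.9519 + 0.9·0.0481) ≈ 0.9296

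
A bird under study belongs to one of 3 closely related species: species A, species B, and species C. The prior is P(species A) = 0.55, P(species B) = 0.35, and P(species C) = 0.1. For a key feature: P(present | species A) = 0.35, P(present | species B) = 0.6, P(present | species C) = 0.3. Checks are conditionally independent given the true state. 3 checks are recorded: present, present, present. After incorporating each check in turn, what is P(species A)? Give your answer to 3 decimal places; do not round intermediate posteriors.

0.231

After 'present': normaliser = 0.35·0.5500 + 0.6·0.3500 + 0.3·0.1000; P(species A) ≈ 0.4451, P(species B) ≈ 0.4855, P(species C) ≈ 0.0694
After 'present': normaliser = 0.35·0.4451 + 0.6·0.4855 + 0.3·0.0694; P(species A) ≈ 0.3329, P(species B) ≈ 0.6226, P(species C) ≈ 0.0445
After 'present': normaliser = 0.35·0.3329 + 0.6·0.6226 + 0.3·0.0445; P(species A) ≈ 0.2315, P(species B) ≈ 0.7420, P(species C) ≈ 0.0265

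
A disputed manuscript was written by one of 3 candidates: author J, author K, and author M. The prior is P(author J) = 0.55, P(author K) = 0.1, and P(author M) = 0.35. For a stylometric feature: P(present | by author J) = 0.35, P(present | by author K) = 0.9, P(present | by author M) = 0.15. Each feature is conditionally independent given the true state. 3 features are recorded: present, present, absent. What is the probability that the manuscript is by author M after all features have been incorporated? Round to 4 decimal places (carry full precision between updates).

After 'present': normaliser = 0.35·0.5500 + 0.9·0.1000 + 0.15·0.3500; P(author J) ≈ 0.5746, P(author K) ≈ 0.2687, P(author M) ≈ 0.1567
After 'present': normaliser = 0.35·0.5746 + 0.9·0.2687 + 0.15·0.1567; P(author J) ≈ 0.4312, P(author K) ≈ 0.5184, P(author M) ≈ 0.0504
After 'absent': normaliser = 0.65·0.4312 + 0.1·0.5184 + 0.85·0.0504; P(author J) ≈ 0.7475, P(author K) ≈ 0.1383, P(author M) ≈ 0.1143

0.1143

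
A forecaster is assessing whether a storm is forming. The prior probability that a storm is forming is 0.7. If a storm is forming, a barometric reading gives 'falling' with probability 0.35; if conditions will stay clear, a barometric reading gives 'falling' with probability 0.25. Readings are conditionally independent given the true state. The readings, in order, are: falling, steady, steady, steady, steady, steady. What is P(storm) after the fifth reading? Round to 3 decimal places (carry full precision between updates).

0.648

After 'falling': P(storm) = 0.35·0.7000 / (0.35·0.7000 + 0.25·0.3000) ≈ 0.7656
After 'steady': P(storm) = 0.65·0.7656 / (0.65·0.7656 + 0.75·0.2344) ≈ 0.7390
After 'steady': P(storm) = 0.65·0.7390 / (0.65·0.7390 + 0.75·0.2610) ≈ 0.7104
After 'steady': P(storm) = 0.65·0.7104 / (0.65·0.7104 + 0.75·0.2896) ≈ 0.6802
After 'steady': P(storm) = 0.65·0.6802 / (0.65·0.6802 + 0.75·0.3198) ≈ 0.6483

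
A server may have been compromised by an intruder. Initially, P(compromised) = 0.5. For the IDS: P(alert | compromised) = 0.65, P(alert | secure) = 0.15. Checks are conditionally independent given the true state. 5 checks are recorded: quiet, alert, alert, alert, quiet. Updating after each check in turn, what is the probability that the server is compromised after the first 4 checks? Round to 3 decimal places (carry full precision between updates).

0.971

Apply Bayes' rule sequentially, carrying P(compromised) forward.
After 'quiet': P(compromised) = 0.35·0.5000 / (0.35·0.5000 + 0.85·0.5000) ≈ 0.2917
After 'alert': P(compromised) = 0.65·0.2917 / (0.65·0.2917 + 0.15·0.7083) ≈ 0.6408
After 'alert': P(compromised) = 0.65·0.6408 / (0.65·0.6408 + 0.15·0.3592) ≈ 0.8855
After 'alert': P(compromised) = 0.65·0.8855 / (0.65·0.8855 + 0.15·0.1145) ≈ 0.9710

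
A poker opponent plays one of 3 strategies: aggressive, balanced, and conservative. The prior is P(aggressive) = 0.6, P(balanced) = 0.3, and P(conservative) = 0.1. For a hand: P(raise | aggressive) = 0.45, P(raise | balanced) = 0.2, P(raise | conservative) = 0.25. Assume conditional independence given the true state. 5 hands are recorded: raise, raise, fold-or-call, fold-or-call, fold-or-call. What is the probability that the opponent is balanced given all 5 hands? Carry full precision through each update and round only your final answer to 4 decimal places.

After 'raise': normaliser = 0.45·0.6000 + 0.2·0.3000 + 0.25·0.1000; P(aggressive) ≈ 0.7606, P(balanced) ≈ 0.1690, P(conservative) ≈ 0.0704
After 'raise': normaliser = 0.45·0.7606 + 0.2·0.1690 + 0.25·0.0704; P(aggressive) ≈ 0.8694, P(balanced) ≈ 0.0859, P(conservative) ≈ 0.0447
After 'fold-or-call': normaliser = 0.55·0.8694 + 0.8·0.0859 + 0.75·0.0447; P(aggressive) ≈ 0.8239, P(balanced) ≈ 0.1184, P(conservative) ≈ 0.0578
After 'fold-or-call': normaliser = 0.55·0.8239 + 0.8·0.1184 + 0.75·0.0578; P(aggressive) ≈ 0.7665, P(balanced) ≈ 0.1602, P(conservative) ≈ 0.0733
After 'fold-or-call': normaliser = 0.55·0.7665 + 0.8·0.1602 + 0.75·0.0733; P(aggressive) ≈ 0.6972, P(balanced) ≈ 0.2119, P(conservative) ≈ 0.0909

0.2119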